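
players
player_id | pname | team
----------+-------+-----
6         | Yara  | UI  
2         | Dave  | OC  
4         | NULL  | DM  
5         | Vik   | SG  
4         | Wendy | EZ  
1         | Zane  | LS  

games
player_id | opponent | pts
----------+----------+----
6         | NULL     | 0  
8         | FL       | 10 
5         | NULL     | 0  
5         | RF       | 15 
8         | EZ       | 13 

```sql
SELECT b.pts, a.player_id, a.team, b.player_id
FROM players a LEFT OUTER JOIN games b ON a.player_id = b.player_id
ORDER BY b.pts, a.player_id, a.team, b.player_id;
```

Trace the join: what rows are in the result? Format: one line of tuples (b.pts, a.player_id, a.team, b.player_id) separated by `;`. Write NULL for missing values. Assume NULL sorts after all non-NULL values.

(0, 5, SG, 5); (0, 6, UI, 6); (15, 5, SG, 5); (NULL, 1, LS, NULL); (NULL, 2, OC, NULL); (NULL, 4, DM, NULL); (NULL, 4, EZ, NULL)

LEFT JOIN keeps every row from `players`; unmatched rows get NULL for `games`'s columns.
Matching on a.player_id = b.player_id.
- a row (player_id=6): matches 1 b row(s) → 1 output row(s).
- a row (player_id=2): no match → kept, b columns NULL.
- a row (player_id=4): no match → kept, b columns NULL.
- a row (player_id=5): matches 2 b row(s) → 2 output row(s).
- a row (player_id=4): no match → kept, b columns NULL.
- a row (player_id=1): no match → kept, b columns NULL.
After projecting and ordering:
b.pts | a.player_id | a.team | b.player_id
0 | 5 | SG | 5
0 | 6 | UI | 6
15 | 5 | SG | 5
NULL | 1 | LS | NULL
NULL | 2 | OC | NULL
NULL | 4 | DM | NULL
NULL | 4 | EZ | NULL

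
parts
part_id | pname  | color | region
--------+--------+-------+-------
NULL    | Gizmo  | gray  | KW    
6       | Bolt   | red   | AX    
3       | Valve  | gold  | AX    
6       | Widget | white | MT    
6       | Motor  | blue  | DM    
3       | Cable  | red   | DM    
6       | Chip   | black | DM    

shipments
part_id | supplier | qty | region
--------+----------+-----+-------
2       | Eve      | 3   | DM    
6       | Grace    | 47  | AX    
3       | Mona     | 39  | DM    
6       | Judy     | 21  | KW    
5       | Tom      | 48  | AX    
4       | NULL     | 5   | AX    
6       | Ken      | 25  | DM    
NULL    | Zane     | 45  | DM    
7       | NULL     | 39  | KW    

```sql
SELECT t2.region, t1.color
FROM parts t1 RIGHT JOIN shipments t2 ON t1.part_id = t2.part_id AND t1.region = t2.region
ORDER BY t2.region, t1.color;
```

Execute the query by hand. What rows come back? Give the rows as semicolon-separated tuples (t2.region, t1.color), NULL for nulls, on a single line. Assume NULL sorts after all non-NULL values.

RIGHT JOIN keeps every row from `shipments`; unmatched rows get NULL for `parts`'s columns.
Matching on t1.part_id = t2.part_id AND t1.region = t2.region. A NULL in a compared column never satisfies the condition.
- t1 (part_id=NULL, region=KW) has no partner in t2.
- t1 (part_id=6, region=AX) pairs with 1 row(s) of t2.
- t1 (part_id=3, region=AX) has no partner in t2.
- t1 (part_id=6, region=MT) has no partner in t2.
- t1 (part_id=6, region=DM) pairs with 1 row(s) of t2.
- t1 (part_id=3, region=DM) pairs with 1 row(s) of t2.
- t1 (part_id=6, region=DM) pairs with 1 row(s) of t2.
- 6 t2 row(s) had no t1 match → kept, t1 columns NULL.
After projecting and ordering:
t2.region | t1.color
AX | red
AX | NULL
AX | NULL
DM | black
DM | blue
DM | red
DM | NULL
DM | NULL
KW | NULL
KW | NULL

(AX, red); (AX, NULL); (AX, NULL); (DM, black); (DM, blue); (DM, red); (DM, NULL); (DM, NULL); (KW, NULL); (KW, NULL)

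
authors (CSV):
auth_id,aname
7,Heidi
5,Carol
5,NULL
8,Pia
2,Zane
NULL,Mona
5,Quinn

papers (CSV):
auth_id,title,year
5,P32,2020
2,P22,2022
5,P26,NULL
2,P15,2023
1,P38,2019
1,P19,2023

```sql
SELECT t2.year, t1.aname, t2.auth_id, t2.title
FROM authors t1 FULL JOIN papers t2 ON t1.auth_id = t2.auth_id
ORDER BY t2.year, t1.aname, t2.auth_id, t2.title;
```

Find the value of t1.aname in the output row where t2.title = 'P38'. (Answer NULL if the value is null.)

FULL OUTER JOIN keeps every row from both sides; unmatched rows get NULL for the other side's columns.
Matching on t1.auth_id = t2.auth_id. A NULL in a compared column never satisfies the condition.
- auth_id=7: no t2 row matches, row kept with t2 columns NULL.
- auth_id=5: 2 matching t2 row(s), so 2 row(s) emitted.
- auth_id=5: 2 matching t2 row(s), so 2 row(s) emitted.
- auth_id=8: no t2 row matches, row kept with t2 columns NULL.
- auth_id=2: 2 matching t2 row(s), so 2 row(s) emitted.
- auth_id=NULL: no t2 row matches, row kept with t2 columns NULL.
- auth_id=5: 2 matching t2 row(s), so 2 row(s) emitted.
- 2 t2 row(s) had no t1 match → kept, t1 columns NULL.

NULL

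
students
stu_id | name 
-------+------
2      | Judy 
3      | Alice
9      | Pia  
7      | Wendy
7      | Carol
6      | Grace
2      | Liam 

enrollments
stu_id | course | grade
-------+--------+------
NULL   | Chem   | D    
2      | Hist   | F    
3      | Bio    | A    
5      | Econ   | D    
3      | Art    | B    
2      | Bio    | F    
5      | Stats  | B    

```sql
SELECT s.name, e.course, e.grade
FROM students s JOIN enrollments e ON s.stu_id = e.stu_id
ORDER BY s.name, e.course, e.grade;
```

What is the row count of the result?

INNER JOIN keeps only pairs where the ON condition holds.
Matching on s.stu_id = e.stu_id. A NULL in a compared column never satisfies the condition.
- stu_id=2: 2 matching e row(s), so 2 row(s) emitted.
- stu_id=3: 2 matching e row(s), so 2 row(s) emitted.
- stu_id=9: no matching e row, dropped.
- stu_id=7: no matching e row, dropped.
- stu_id=7: no matching e row, dropped.
- stu_id=6: no matching e row, dropped.
- stu_id=2: 2 matching e row(s), so 2 row(s) emitted.
Total: 6 rows.

6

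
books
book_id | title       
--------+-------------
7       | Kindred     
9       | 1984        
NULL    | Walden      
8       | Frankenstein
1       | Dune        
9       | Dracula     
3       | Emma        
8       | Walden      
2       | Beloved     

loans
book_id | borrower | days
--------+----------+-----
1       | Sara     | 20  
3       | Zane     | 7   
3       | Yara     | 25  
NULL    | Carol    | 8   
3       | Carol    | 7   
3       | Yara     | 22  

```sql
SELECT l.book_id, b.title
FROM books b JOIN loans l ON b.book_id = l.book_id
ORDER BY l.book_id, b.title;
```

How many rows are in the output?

5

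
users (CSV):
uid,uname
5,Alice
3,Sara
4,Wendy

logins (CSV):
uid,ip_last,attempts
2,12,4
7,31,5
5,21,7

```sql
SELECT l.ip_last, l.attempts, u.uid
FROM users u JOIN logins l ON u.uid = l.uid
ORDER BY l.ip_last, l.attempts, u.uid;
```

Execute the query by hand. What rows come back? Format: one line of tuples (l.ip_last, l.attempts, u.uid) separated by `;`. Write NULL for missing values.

INNER JOIN keeps only pairs where the ON condition holds.
Matching on u.uid = l.uid.
- u (uid=5) pairs with 1 row(s) of l.
- u (uid=3) has no partner → excluded.
- u (uid=4) has no partner → excluded.
After projecting and ordering:
l.ip_last | l.attempts | u.uid
21 | 7 | 5

(21, 7, 5)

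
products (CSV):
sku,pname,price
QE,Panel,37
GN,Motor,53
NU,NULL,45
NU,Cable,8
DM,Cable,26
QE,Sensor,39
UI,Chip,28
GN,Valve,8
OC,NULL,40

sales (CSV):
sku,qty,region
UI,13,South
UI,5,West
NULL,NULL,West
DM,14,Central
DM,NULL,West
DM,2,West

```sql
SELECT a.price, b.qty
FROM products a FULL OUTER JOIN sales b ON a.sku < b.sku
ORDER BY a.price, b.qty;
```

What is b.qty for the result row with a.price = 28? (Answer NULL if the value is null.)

NULL

FULL OUTER JOIN keeps every row from both sides; unmatched rows get NULL for the other side's columns.
Matching on a.sku < b.sku. A NULL in a compared column never satisfies the condition.
Matched pairs: 16; unmatched a rows kept: 1; unmatched b rows kept: 4.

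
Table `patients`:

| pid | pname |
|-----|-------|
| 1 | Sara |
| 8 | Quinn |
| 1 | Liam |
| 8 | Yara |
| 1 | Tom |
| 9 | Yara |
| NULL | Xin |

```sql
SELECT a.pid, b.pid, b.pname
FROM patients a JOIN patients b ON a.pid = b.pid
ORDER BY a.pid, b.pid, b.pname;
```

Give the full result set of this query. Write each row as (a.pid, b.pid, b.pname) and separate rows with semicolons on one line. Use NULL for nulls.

INNER JOIN keeps only pairs where the ON condition holds.
Matching on a.pid = b.pid. A NULL in a compared column never satisfies the condition.
Matched pairs: 14.

(1, 1, Liam); (1, 1, Liam); (1, 1, Liam); (1, 1, Sara); (1, 1, Sara); (1, 1, Sara); (1, 1, Tom); (1, 1, Tom); (1, 1, Tom); (8, 8, Quinn); (8, 8, Quinn); (8, 8, Yara); (8, 8, Yara); (9, 9, Yara)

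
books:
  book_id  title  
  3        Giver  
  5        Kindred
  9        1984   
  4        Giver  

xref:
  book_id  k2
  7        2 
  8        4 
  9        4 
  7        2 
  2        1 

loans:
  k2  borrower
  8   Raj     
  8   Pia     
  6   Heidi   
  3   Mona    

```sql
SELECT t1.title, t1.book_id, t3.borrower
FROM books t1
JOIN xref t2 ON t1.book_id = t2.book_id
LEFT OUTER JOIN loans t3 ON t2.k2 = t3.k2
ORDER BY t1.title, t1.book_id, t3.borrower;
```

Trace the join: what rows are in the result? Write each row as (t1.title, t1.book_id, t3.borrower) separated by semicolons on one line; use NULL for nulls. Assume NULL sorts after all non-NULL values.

Joins associate left-to-right: books INNER JOIN xref on book_id gives 1 intermediate row(s).
Then LEFT JOIN `loans t3` on k2: each of those 1 rows is kept; rows whose t2.k2 has no match in t3 get NULL for t3's columns.

(1984, 9, NULL)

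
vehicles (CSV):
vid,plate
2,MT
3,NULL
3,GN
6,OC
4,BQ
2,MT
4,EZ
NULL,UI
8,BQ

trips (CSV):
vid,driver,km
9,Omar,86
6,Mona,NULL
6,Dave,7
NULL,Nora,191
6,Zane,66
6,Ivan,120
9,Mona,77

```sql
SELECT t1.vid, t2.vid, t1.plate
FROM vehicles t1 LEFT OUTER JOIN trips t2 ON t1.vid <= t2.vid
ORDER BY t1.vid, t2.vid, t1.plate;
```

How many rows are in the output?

45

LEFT JOIN keeps every row from `vehicles`; unmatched rows get NULL for `trips`'s columns.
Matching on t1.vid <= t2.vid. A NULL in a compared column never satisfies the condition.
Matched pairs: 44; unmatched t1 rows kept: 1.
Total: 44 matched + 1 padded = 45 rows.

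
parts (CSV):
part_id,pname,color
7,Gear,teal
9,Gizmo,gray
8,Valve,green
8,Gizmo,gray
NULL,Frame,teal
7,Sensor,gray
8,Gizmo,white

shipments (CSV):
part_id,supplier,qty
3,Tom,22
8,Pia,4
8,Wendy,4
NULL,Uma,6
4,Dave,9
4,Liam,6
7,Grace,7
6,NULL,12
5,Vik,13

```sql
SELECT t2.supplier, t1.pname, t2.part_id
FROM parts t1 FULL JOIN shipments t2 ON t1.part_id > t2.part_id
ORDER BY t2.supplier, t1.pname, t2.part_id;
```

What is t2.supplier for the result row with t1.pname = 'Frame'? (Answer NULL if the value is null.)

FULL OUTER JOIN keeps every row from both sides; unmatched rows get NULL for the other side's columns.
Matching on t1.part_id > t2.part_id. A NULL in a compared column never satisfies the condition.
- part_id=7: 5 matching t2 row(s), so 5 row(s) emitted.
- part_id=9: 8 matching t2 row(s), so 8 row(s) emitted.
- part_id=8: 6 matching t2 row(s), so 6 row(s) emitted.
- part_id=8: 6 matching t2 row(s), so 6 row(s) emitted.
- part_id=NULL: no t2 row matches, row kept with t2 columns NULL.
- part_id=7: 5 matching t2 row(s), so 5 row(s) emitted.
- part_id=8: 6 matching t2 row(s), so 6 row(s) emitted.
- plus 1 unmatched t2 row(s), each kept with NULL t1 columns.

NULL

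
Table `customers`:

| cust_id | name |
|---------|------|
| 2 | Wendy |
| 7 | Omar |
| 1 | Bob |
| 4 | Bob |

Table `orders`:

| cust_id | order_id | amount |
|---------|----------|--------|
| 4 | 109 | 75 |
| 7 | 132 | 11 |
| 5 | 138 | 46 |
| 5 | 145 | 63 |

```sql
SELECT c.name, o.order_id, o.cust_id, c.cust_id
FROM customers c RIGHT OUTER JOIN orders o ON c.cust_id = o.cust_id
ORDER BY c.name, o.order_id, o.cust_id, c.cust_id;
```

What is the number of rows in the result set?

4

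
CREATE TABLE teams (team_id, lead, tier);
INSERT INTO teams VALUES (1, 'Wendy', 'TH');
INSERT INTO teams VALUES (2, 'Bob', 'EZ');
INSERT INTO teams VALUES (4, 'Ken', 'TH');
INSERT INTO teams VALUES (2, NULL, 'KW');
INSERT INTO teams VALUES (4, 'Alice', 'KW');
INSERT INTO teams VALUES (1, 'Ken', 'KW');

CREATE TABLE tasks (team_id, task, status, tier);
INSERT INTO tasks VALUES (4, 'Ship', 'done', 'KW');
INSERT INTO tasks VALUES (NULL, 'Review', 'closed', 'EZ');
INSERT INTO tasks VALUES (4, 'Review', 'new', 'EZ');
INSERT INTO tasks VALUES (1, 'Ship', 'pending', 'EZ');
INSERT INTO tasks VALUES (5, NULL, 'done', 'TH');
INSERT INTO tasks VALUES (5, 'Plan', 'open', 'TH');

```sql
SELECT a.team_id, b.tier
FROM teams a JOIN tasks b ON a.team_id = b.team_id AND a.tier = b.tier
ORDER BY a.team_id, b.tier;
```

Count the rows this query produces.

1

INNER JOIN keeps only pairs where the ON condition holds.
Matching on a.team_id = b.team_id AND a.tier = b.tier. A NULL in a compared column never satisfies the condition.
- team_id=1, tier=TH: no matching b row, dropped.
- team_id=2, tier=EZ: no matching b row, dropped.
- team_id=4, tier=TH: no matching b row, dropped.
- team_id=2, tier=KW: no matching b row, dropped.
- team_id=4, tier=KW: 1 matching b row(s), so 1 row(s) emitted.
- team_id=1, tier=KW: no matching b row, dropped.
Total: 1 rows.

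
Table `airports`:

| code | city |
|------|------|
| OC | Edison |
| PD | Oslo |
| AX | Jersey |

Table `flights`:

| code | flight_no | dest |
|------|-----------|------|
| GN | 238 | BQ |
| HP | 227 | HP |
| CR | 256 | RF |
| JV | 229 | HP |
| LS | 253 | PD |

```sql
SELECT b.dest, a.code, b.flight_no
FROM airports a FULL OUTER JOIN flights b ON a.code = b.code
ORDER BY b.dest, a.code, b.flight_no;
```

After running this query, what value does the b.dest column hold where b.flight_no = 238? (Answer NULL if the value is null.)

BQ

FULL OUTER JOIN keeps every row from both sides; unmatched rows get NULL for the other side's columns.
Matching on a.code = b.code.
- a row (code=OC): no match → kept, b columns NULL.
- a row (code=PD): no match → kept, b columns NULL.
- a row (code=AX): no match → kept, b columns NULL.
- 5 row(s) from b found no a partner → padded with NULL.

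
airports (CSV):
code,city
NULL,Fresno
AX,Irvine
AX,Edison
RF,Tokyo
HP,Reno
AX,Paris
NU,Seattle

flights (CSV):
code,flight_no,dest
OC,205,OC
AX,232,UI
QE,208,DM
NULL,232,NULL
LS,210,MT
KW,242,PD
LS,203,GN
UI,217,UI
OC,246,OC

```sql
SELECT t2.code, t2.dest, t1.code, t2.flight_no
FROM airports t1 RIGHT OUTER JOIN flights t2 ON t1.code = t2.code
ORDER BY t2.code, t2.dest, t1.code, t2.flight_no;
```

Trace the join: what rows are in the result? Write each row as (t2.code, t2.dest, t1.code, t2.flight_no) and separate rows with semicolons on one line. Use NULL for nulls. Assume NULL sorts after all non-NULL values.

(AX, UI, AX, 232); (AX, UI, AX, 232); (AX, UI, AX, 232); (KW, PD, NULL, 242); (LS, GN, NULL, 203); (LS, MT, NULL, 210); (OC, OC, NULL, 205); (OC, OC, NULL, 246); (QE, DM, NULL, 208); (UI, UI, NULL, 217); (NULL, NULL, NULL, 232)

RIGHT JOIN keeps every row from `flights`; unmatched rows get NULL for `airports`'s columns.
Matching on t1.code = t2.code. A NULL in a compared column never satisfies the condition.
- t1 (code=NULL) has no partner in t2.
- t1 (code=AX) pairs with 1 row(s) of t2.
- t1 (code=AX) pairs with 1 row(s) of t2.
- t1 (code=RF) has no partner in t2.
- t1 (code=HP) has no partner in t2.
- t1 (code=AX) pairs with 1 row(s) of t2.
- t1 (code=NU) has no partner in t2.
- 8 row(s) from t2 found no t1 partner → padded with NULL.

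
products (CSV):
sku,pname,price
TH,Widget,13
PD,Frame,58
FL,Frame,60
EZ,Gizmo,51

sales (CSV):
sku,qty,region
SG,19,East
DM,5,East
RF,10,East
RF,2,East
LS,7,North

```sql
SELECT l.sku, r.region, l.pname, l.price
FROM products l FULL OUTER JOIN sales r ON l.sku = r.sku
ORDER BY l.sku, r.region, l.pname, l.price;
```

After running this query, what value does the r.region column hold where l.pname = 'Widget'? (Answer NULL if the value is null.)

NULL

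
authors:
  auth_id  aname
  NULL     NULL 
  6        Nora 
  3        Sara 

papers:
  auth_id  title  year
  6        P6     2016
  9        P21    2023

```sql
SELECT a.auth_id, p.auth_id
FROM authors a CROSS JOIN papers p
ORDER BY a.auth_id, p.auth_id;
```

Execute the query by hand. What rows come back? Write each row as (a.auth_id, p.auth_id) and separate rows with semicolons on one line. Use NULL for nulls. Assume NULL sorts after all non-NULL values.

(3, 6); (3, 9); (6, 6); (6, 9); (NULL, 6); (NULL, 9)

CROSS JOIN pairs every row of `authors` with every row of `papers`: 3 × 2 = 6 rows.
After projecting and ordering:
a.auth_id | p.auth_id
3 | 6
3 | 9
6 | 6
6 | 9
NULL | 6
NULL | 9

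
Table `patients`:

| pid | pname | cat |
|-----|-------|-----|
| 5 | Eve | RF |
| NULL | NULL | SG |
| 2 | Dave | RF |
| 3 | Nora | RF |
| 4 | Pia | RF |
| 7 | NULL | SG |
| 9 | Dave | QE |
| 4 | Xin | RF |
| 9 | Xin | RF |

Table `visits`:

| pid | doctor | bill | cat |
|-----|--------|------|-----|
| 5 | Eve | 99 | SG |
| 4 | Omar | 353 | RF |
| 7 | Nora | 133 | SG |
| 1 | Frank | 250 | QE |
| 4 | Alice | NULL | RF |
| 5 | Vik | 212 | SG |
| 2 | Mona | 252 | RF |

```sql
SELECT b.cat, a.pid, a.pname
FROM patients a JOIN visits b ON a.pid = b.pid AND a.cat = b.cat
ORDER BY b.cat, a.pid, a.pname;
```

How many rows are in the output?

6

INNER JOIN keeps only pairs where the ON condition holds.
Matching on a.pid = b.pid AND a.cat = b.cat. A NULL in a compared column never satisfies the condition.
- a[0] pid=5, cat=RF → no match; dropped.
- a[1] pid=NULL, cat=SG → no match; dropped.
- a[2] pid=2, cat=RF → 1 match(es) in b → 1 row(s).
- a[3] pid=3, cat=RF → no match; dropped.
- a[4] pid=4, cat=RF → 2 match(es) in b → 2 row(s).
- a[5] pid=7, cat=SG → 1 match(es) in b → 1 row(s).
- a[6] pid=9, cat=QE → no match; dropped.
- a[7] pid=4, cat=RF → 2 match(es) in b → 2 row(s).
- a[8] pid=9, cat=RF → no match; dropped.
Total: 6 rows.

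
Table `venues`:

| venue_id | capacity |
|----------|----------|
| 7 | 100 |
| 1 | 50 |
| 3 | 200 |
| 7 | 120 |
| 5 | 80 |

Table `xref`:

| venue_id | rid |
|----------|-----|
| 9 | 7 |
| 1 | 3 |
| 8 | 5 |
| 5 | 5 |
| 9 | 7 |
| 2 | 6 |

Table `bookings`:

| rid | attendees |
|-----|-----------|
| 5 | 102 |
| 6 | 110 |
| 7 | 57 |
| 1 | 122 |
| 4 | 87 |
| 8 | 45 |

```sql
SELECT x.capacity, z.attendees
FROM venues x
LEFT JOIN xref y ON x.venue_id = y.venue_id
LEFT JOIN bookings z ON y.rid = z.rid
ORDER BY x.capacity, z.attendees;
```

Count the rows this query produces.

5

Step 1 — x LEFT JOIN y on venue_id → 5 row(s).
Then LEFT JOIN `bookings z` on rid: each of those 5 rows is kept; rows whose y.rid has no match in z get NULL for z's columns.
Result: 5 row(s).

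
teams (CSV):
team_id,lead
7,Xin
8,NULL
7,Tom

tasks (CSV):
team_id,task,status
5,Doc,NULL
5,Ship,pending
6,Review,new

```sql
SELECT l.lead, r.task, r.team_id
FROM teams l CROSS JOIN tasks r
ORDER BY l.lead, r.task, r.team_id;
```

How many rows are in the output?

CROSS JOIN pairs every row of `teams` with every row of `tasks`: 3 × 3 = 9 rows.

9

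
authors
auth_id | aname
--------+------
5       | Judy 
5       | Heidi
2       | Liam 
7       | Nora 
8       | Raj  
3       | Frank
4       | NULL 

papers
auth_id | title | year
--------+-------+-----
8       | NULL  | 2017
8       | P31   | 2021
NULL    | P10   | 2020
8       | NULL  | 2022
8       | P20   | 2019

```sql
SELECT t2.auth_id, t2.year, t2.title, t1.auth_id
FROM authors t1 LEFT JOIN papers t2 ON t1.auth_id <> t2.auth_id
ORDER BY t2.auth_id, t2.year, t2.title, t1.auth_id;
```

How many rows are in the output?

25

LEFT JOIN keeps every row from `authors`; unmatched rows get NULL for `papers`'s columns.
Matching on t1.auth_id <> t2.auth_id. A NULL in a compared column never satisfies the condition.
Matched pairs: 24; unmatched t1 rows kept: 1.
Total: 24 matched + 1 padded = 25 rows.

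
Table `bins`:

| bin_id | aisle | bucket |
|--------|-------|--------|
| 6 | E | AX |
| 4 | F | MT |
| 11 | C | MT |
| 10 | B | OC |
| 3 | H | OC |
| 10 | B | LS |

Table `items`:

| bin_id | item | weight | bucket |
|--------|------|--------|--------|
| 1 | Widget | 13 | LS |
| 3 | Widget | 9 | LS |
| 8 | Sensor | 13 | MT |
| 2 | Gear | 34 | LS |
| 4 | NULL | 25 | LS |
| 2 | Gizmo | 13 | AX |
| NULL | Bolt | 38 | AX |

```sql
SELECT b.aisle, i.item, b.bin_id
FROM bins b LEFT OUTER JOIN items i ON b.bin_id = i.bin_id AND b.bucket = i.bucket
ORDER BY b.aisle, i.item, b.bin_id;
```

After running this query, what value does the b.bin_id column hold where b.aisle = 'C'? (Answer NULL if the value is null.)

LEFT JOIN keeps every row from `bins`; unmatched rows get NULL for `items`'s columns.
Matching on b.bin_id = i.bin_id AND b.bucket = i.bucket. A NULL in a compared column never satisfies the condition.
Matched pairs: 0; unmatched b rows kept: 6.

11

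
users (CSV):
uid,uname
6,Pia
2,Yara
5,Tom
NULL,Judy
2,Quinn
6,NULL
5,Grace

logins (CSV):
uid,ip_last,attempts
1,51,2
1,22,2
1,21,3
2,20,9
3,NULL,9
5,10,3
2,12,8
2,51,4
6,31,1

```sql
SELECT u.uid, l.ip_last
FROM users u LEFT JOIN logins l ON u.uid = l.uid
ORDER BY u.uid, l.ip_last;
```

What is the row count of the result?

LEFT JOIN keeps every row from `users`; unmatched rows get NULL for `logins`'s columns.
Matching on u.uid = l.uid. A NULL in a compared column never satisfies the condition.
- uid=6: 1 matching l row(s), so 1 row(s) emitted.
- uid=2: 3 matching l row(s), so 3 row(s) emitted.
- uid=5: 1 matching l row(s), so 1 row(s) emitted.
- uid=NULL: no l row matches, row kept with l columns NULL.
- uid=2: 3 matching l row(s), so 3 row(s) emitted.
- uid=6: 1 matching l row(s), so 1 row(s) emitted.
- uid=5: 1 matching l row(s), so 1 row(s) emitted.
Total: 10 matched + 1 padded = 11 rows.

11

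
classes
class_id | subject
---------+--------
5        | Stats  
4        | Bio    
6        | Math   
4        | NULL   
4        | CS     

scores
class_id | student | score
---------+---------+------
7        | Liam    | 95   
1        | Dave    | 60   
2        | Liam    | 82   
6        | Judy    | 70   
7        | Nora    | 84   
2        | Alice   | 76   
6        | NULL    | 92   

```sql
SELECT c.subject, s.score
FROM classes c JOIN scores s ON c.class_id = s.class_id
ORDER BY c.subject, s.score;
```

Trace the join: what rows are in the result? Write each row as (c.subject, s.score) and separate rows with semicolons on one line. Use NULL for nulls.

(Math, 70); (Math, 92)

INNER JOIN keeps only pairs where the ON condition holds.
Matching on c.class_id = s.class_id.
Matched pairs: 2.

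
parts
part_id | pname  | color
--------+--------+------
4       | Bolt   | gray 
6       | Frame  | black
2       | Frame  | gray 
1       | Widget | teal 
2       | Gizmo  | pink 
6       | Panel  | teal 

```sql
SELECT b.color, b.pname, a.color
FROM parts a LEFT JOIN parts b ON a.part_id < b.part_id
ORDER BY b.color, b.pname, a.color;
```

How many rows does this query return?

15

LEFT JOIN keeps every row from `parts a`; unmatched rows get NULL for `parts b`'s columns.
Matching on a.part_id < b.part_id.
Matched pairs: 13; unmatched a rows kept: 2.
Total: 13 matched + 2 padded = 15 rows.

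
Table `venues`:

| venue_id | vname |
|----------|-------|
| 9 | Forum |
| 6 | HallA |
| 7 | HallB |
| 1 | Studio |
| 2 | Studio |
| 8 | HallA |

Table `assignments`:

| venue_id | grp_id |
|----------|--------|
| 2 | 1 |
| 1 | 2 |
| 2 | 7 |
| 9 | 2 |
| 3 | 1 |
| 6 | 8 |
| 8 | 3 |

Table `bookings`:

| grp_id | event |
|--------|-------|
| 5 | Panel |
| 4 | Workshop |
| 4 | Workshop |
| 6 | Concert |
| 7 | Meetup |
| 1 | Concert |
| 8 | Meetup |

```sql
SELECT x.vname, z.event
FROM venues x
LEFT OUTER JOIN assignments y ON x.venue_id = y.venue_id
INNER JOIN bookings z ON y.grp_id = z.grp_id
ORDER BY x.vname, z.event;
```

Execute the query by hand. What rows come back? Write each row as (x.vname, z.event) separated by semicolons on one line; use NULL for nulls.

Evaluate left to right. First `venues x LEFT JOIN assignments y` on venue_id: 7 row(s).
Then INNER JOIN `bookings z` on grp_id: keep only rows whose y.grp_id appears in z.

(HallA, Meetup); (Studio, Concert); (Studio, Meetup)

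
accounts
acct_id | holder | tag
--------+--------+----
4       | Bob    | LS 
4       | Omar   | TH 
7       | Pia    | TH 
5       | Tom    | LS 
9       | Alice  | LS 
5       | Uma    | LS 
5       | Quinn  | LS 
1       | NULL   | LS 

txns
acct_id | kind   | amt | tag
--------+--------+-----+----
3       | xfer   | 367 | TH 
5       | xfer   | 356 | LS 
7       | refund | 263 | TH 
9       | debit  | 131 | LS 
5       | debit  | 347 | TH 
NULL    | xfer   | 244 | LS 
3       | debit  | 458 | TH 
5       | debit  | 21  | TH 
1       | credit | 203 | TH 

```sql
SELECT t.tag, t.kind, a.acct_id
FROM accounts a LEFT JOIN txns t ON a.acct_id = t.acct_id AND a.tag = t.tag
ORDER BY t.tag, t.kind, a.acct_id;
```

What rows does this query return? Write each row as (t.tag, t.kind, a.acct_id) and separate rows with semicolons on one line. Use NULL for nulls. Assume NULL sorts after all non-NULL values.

LEFT JOIN keeps every row from `accounts`; unmatched rows get NULL for `txns`'s columns.
Matching on a.acct_id = t.acct_id AND a.tag = t.tag. A NULL in a compared column never satisfies the condition.
- a[0] acct_id=4, tag=LS → no match; kept with NULLs on the t side.
- a[1] acct_id=4, tag=TH → no match; kept with NULLs on the t side.
- a[2] acct_id=7, tag=TH → 1 match(es) in t → 1 row(s).
- a[3] acct_id=5, tag=LS → 1 match(es) in t → 1 row(s).
- a[4] acct_id=9, tag=LS → 1 match(es) in t → 1 row(s).
- a[5] acct_id=5, tag=LS → 1 match(es) in t → 1 row(s).
- a[6] acct_id=5, tag=LS → 1 match(es) in t → 1 row(s).
- a[7] acct_id=1, tag=LS → no match; kept with NULLs on the t side.
After projecting and ordering:
t.tag | t.kind | a.acct_id
LS | debit | 9
LS | xfer | 5
LS | xfer | 5
LS | xfer | 5
TH | refund | 7
NULL | NULL | 1
NULL | NULL | 4
NULL | NULL | 4

(LS, debit, 9); (LS, xfer, 5); (LS, xfer, 5); (LS, xfer, 5); (TH, refund, 7); (NULL, NULL, 1); (NULL, NULL, 4); (NULL, NULL, 4)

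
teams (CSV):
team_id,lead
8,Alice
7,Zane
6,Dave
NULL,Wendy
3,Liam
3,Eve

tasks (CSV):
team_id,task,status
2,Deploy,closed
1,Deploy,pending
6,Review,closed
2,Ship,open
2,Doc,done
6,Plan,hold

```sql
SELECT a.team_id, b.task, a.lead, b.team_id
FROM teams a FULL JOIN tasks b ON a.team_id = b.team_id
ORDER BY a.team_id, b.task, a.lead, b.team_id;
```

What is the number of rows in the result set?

FULL OUTER JOIN keeps every row from both sides; unmatched rows get NULL for the other side's columns.
Matching on a.team_id = b.team_id. A NULL in a compared column never satisfies the condition.
- team_id=8: no b row matches, row kept with b columns NULL.
- team_id=7: no b row matches, row kept with b columns NULL.
- team_id=6: 2 matching b row(s), so 2 row(s) emitted.
- team_id=NULL: no b row matches, row kept with b columns NULL.
- team_id=3: no b row matches, row kept with b columns NULL.
- team_id=3: no b row matches, row kept with b columns NULL.
- 4 row(s) from b found no a partner → padded with NULL.
Total: 2 matched + 9 padded = 11 rows.

11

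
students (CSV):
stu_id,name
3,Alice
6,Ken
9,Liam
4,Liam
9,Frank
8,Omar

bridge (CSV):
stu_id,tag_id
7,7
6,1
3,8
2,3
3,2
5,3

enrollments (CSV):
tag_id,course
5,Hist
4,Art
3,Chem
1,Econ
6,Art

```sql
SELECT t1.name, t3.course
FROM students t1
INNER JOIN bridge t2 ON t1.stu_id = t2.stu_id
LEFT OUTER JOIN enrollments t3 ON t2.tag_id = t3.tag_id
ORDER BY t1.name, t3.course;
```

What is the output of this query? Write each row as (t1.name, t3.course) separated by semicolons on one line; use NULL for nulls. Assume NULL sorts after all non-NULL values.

Evaluate left to right. First `students t1 INNER JOIN bridge t2` on stu_id: 3 row(s).
Then LEFT JOIN `enrollments t3` on tag_id: each of those 3 rows is kept; rows whose t2.tag_id has no match in t3 get NULL for t3's columns.

(Alice, NULL); (Alice, NULL); (Ken, Econ)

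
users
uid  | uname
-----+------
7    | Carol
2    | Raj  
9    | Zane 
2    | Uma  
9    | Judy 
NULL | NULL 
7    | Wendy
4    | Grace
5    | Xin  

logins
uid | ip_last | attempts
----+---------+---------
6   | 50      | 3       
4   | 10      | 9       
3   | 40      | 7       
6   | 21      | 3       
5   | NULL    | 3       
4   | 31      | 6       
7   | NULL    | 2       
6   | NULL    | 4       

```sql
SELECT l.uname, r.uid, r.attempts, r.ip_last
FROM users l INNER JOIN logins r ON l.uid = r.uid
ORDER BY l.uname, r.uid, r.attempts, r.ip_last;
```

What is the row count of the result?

5

INNER JOIN keeps only pairs where the ON condition holds.
Matching on l.uid = r.uid. A NULL in a compared column never satisfies the condition.
- l row (uid=7): matches 1 r row(s) → 1 output row(s).
- l row (uid=2): no match → dropped.
- l row (uid=9): no match → dropped.
- l row (uid=2): no match → dropped.
- l row (uid=9): no match → dropped.
- l row (uid=NULL): no match → dropped.
- l row (uid=7): matches 1 r row(s) → 1 output row(s).
- l row (uid=4): matches 2 r row(s) → 2 output row(s).
- l row (uid=5): matches 1 r row(s) → 1 output row(s).
Total: 5 rows.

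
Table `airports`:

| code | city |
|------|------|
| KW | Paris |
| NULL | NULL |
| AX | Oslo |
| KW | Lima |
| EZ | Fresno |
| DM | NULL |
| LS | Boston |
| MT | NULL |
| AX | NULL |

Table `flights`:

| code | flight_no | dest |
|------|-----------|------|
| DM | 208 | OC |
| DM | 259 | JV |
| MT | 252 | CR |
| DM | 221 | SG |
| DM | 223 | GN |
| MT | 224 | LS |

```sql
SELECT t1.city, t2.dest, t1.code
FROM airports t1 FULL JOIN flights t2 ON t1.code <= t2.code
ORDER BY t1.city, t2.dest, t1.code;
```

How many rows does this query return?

29

FULL OUTER JOIN keeps every row from both sides; unmatched rows get NULL for the other side's columns.
Matching on t1.code <= t2.code. A NULL in a compared column never satisfies the condition.
Matched pairs: 28; unmatched t1 rows kept: 1; unmatched t2 rows kept: 0.
Total: 28 matched + 1 padded = 29 rows.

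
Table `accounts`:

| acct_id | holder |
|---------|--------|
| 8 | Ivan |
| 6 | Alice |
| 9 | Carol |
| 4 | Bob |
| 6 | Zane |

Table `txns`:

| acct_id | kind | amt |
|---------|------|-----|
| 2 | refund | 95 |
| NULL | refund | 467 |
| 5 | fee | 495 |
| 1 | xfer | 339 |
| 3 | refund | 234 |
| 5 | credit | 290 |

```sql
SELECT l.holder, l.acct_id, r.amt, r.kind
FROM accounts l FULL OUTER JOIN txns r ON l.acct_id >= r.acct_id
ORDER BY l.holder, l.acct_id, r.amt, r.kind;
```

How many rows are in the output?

24

FULL OUTER JOIN keeps every row from both sides; unmatched rows get NULL for the other side's columns.
Matching on l.acct_id >= r.acct_id. A NULL in a compared column never satisfies the condition.
- acct_id=8: 5 matching r row(s), so 5 row(s) emitted.
- acct_id=6: 5 matching r row(s), so 5 row(s) emitted.
- acct_id=9: 5 matching r row(s), so 5 row(s) emitted.
- acct_id=4: 3 matching r row(s), so 3 row(s) emitted.
- acct_id=6: 5 matching r row(s), so 5 row(s) emitted.
- plus 1 unmatched r row(s), each kept with NULL l columns.
Total: 23 matched + 1 padded = 24 rows.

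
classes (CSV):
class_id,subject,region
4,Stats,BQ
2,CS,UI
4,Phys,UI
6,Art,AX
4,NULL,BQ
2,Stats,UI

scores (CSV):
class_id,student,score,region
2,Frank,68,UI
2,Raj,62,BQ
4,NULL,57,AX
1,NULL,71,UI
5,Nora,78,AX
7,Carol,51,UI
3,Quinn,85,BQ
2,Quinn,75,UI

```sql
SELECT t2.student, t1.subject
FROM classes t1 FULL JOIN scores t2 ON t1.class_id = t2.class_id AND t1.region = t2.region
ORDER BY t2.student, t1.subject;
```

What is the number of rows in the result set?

14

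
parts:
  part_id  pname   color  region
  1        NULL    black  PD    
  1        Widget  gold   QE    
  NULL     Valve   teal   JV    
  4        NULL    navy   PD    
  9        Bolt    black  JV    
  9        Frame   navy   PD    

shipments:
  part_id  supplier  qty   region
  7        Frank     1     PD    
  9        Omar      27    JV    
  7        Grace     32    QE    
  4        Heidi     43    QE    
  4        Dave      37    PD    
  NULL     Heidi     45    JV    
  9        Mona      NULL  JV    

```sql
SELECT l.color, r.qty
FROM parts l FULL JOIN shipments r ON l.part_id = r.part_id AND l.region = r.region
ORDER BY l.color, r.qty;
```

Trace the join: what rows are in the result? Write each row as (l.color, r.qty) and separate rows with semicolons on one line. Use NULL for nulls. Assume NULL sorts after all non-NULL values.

(black, 27); (black, NULL); (black, NULL); (gold, NULL); (navy, 37); (navy, NULL); (teal, NULL); (NULL, 1); (NULL, 32); (NULL, 43); (NULL, 45)

FULL OUTER JOIN keeps every row from both sides; unmatched rows get NULL for the other side's columns.
Matching on l.part_id = r.part_id AND l.region = r.region. A NULL in a compared column never satisfies the condition.
- l row (part_id=1, region=PD): no match → kept, r columns NULL.
- l row (part_id=1, region=QE): no match → kept, r columns NULL.
- l row (part_id=NULL, region=JV): no match → kept, r columns NULL.
- l row (part_id=4, region=PD): matches 1 r row(s) → 1 output row(s).
- l row (part_id=9, region=JV): matches 2 r row(s) → 2 output row(s).
- l row (part_id=9, region=PD): no match → kept, r columns NULL.
- 4 r row(s) had no l match → kept, l columns NULL.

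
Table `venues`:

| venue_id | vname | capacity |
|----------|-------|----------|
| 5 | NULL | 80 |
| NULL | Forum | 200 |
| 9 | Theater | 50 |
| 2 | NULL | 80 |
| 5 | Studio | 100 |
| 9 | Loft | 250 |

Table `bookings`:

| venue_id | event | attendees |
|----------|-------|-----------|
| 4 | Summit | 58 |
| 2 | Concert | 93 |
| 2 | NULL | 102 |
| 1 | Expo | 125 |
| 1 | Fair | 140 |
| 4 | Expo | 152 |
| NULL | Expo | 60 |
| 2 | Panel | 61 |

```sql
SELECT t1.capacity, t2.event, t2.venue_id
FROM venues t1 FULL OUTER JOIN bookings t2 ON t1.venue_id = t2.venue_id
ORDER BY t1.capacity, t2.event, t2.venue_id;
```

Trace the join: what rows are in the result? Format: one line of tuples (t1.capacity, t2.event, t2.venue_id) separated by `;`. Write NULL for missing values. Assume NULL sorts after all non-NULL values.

(50, NULL, NULL); (80, Concert, 2); (80, Panel, 2); (80, NULL, 2); (80, NULL, NULL); (100, NULL, NULL); (200, NULL, NULL); (250, NULL, NULL); (NULL, Expo, 1); (NULL, Expo, 4); (NULL, Expo, NULL); (NULL, Fair, 1); (NULL, Summit, 4)

FULL OUTER JOIN keeps every row from both sides; unmatched rows get NULL for the other side's columns.
Matching on t1.venue_id = t2.venue_id. A NULL in a compared column never satisfies the condition.
- t1 (venue_id=5) has no partner → padded with NULL.
- t1 (venue_id=NULL) has no partner → padded with NULL.
- t1 (venue_id=9) has no partner → padded with NULL.
- t1 (venue_id=2) pairs with 3 row(s) of t2.
- t1 (venue_id=5) has no partner → padded with NULL.
- t1 (venue_id=9) has no partner → padded with NULL.
- plus 5 unmatched t2 row(s), each kept with NULL t1 columns.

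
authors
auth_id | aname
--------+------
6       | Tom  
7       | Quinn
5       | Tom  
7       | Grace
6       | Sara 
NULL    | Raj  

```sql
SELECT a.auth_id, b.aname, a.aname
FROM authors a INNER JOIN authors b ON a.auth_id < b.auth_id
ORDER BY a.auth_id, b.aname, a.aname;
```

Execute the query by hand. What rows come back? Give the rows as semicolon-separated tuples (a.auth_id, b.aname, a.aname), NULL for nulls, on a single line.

(5, Grace, Tom); (5, Quinn, Tom); (5, Sara, Tom); (5, Tom, Tom); (6, Grace, Sara); (6, Grace, Tom); (6, Quinn, Sara); (6, Quinn, Tom)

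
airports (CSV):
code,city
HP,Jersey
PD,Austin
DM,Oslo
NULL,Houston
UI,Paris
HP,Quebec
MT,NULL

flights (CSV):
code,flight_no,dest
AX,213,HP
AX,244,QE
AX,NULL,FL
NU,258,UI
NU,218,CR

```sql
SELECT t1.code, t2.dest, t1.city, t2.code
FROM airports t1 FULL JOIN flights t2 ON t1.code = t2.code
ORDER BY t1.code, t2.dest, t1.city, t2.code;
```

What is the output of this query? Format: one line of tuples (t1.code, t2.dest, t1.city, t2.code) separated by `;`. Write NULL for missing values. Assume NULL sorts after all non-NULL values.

FULL OUTER JOIN keeps every row from both sides; unmatched rows get NULL for the other side's columns.
Matching on t1.code = t2.code. A NULL in a compared column never satisfies the condition.
Matched pairs: 0; unmatched t1 rows kept: 7; unmatched t2 rows kept: 5.

(DM, NULL, Oslo, NULL); (HP, NULL, Jersey, NULL); (HP, NULL, Quebec, NULL); (MT, NULL, NULL, NULL); (PD, NULL, Austin, NULL); (UI, NULL, Paris, NULL); (NULL, CR, NULL, NU); (NULL, FL, NULL, AX); (NULL, HP, NULL, AX); (NULL, QE, NULL, AX); (NULL, UI, NULL, NU); (NULL, NULL, Houston, NULL)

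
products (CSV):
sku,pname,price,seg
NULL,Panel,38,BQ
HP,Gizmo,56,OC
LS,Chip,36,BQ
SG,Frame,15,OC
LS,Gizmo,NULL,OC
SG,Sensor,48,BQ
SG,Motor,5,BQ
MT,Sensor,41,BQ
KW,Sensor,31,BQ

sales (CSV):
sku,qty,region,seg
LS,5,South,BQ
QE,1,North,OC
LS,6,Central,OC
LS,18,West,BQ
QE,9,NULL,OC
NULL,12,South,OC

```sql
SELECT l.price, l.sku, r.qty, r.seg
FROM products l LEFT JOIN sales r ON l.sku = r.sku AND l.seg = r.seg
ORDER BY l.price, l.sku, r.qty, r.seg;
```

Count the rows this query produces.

10

LEFT JOIN keeps every row from `products`; unmatched rows get NULL for `sales`'s columns.
Matching on l.sku = r.sku AND l.seg = r.seg. A NULL in a compared column never satisfies the condition.
Matched pairs: 3; unmatched l rows kept: 7.
Total: 3 matched + 7 padded = 10 rows.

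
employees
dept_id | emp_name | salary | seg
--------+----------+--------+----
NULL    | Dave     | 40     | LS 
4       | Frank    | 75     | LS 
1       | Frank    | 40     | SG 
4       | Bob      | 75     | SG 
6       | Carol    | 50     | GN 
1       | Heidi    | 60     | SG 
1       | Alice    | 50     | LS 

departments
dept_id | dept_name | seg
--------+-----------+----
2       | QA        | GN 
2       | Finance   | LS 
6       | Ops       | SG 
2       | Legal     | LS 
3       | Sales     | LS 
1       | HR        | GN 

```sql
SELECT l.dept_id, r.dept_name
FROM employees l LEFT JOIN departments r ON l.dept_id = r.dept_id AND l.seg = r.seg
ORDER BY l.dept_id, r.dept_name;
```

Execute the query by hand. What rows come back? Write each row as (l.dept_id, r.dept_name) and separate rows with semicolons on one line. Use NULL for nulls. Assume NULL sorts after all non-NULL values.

LEFT JOIN keeps every row from `employees`; unmatched rows get NULL for `departments`'s columns.
Matching on l.dept_id = r.dept_id AND l.seg = r.seg. A NULL in a compared column never satisfies the condition.
- l row (dept_id=NULL, seg=LS): no match → kept, r columns NULL.
- l row (dept_id=4, seg=LS): no match → kept, r columns NULL.
- l row (dept_id=1, seg=SG): no match → kept, r columns NULL.
- l row (dept_id=4, seg=SG): no match → kept, r columns NULL.
- l row (dept_id=6, seg=GN): no match → kept, r columns NULL.
- l row (dept_id=1, seg=SG): no match → kept, r columns NULL.
- l row (dept_id=1, seg=LS): no match → kept, r columns NULL.
After projecting and ordering:
l.dept_id | r.dept_name
1 | NULL
1 | NULL
1 | NULL
4 | NULL
4 | NULL
6 | NULL
NULL | NULL

(1, NULL); (1, NULL); (1, NULL); (4, NULL); (4, NULL); (6, NULL); (NULL, NULL)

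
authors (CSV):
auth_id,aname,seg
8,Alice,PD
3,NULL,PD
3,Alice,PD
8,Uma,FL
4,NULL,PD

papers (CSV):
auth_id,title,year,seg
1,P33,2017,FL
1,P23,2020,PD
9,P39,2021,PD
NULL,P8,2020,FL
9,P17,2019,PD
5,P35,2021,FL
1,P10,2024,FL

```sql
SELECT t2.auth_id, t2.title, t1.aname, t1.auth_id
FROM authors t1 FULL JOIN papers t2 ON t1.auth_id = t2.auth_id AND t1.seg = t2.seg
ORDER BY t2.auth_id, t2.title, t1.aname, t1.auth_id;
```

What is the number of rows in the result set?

FULL OUTER JOIN keeps every row from both sides; unmatched rows get NULL for the other side's columns.
Matching on t1.auth_id = t2.auth_id AND t1.seg = t2.seg. A NULL in a compared column never satisfies the condition.
Matched pairs: 0; unmatched t1 rows kept: 5; unmatched t2 rows kept: 7.
Total: 0 matched + 12 padded = 12 rows.

12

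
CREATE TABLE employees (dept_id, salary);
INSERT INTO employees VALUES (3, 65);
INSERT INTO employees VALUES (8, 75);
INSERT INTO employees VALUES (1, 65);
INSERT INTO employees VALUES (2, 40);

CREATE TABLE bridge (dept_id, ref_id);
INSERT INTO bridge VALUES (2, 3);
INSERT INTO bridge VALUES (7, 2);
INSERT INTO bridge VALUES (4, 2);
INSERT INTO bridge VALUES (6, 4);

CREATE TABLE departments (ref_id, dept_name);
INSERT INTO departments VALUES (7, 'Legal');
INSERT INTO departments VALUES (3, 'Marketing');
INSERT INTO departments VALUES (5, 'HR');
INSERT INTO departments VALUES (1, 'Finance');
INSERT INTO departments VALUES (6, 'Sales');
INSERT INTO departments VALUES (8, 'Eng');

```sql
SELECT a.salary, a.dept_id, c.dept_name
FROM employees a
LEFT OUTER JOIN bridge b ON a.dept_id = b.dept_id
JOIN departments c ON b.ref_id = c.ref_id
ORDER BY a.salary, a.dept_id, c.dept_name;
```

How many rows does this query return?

1

Step 1 — a LEFT JOIN b on dept_id → 4 row(s).
Then INNER JOIN `departments c` on ref_id: keep only rows whose b.ref_id appears in c.
Result: 1 row(s).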